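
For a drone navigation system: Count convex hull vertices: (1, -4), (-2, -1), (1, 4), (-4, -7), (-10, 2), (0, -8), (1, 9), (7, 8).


Convex hull vertices (CCW): (-10, 2), (-4, -7), (0, -8), (7, 8), (1, 9)
Count = 5

5


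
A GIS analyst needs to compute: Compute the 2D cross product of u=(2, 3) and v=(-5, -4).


u x v = u_x*v_y - u_y*v_x = 2*(-4) - 3*(-5)
= (-8) - (-15) = 7

7


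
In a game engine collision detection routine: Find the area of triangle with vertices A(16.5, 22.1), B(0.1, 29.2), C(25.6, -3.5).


Area = |x_A(y_B-y_C) + x_B(y_C-y_A) + x_C(y_A-y_B)|/2
= |539.55 + (-2.56) + (-181.76)|/2
= 355.23/2 = 177.615

177.615


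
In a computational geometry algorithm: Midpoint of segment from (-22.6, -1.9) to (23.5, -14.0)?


M = (((-22.6)+23.5)/2, ((-1.9)+(-14))/2)
= (0.45, -7.95)

(0.45, -7.95)


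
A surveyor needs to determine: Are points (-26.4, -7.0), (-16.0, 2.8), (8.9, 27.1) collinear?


Cross product: ((-16)-(-26.4))*(27.1-(-7)) - (2.8-(-7))*(8.9-(-26.4))
= 8.7

No, not collinear


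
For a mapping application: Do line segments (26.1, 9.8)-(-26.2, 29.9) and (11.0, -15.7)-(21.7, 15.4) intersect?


Cross products: d1=-196.76, d2=1644.84, d3=1637.16, d4=-204.44
d1*d2 < 0 and d3*d4 < 0? yes

Yes, they intersect


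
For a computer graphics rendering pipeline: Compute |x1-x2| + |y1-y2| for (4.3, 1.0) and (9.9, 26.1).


|4.3-9.9| + |1-26.1| = 5.6 + 25.1 = 30.7

30.7


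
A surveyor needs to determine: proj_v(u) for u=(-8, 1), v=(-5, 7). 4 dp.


u.v = 47, |v| = sqrt(74) = 8.6023
Scalar projection = u.v / |v| = 47 / sqrt(74) = 5.4636

5.4636


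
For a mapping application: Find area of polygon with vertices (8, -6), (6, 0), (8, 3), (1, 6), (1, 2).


Shoelace sum: (8*0 - 6*(-6)) + (6*3 - 8*0) + (8*6 - 1*3) + (1*2 - 1*6) + (1*(-6) - 8*2)
= 73
Area = |73|/2 = 36.5

36.5


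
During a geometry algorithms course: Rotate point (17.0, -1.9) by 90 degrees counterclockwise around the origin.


90° CCW: (x,y) -> (-y, x)
(17,-1.9) -> (1.9, 17)

(1.9, 17)


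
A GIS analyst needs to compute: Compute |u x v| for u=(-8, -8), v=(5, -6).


|u x v| = |(-8)*(-6) - (-8)*5|
= |48 - (-40)| = 88

88


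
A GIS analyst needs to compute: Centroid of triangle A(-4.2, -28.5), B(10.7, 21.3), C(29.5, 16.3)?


Centroid = ((x_A+x_B+x_C)/3, (y_A+y_B+y_C)/3)
= (((-4.2)+10.7+29.5)/3, ((-28.5)+21.3+16.3)/3)
= (12, 3.0333)

(12, 3.0333)


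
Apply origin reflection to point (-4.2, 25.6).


Reflection over origin: (x,y) -> (-x,-y)
(-4.2, 25.6) -> (4.2, -25.6)

(4.2, -25.6)


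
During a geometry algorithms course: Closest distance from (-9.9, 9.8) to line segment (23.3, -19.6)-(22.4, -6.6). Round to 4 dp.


Project P onto AB: t = 1 (clamped to [0,1])
Closest point on segment: (22.4, -6.6)
Distance: 36.225

36.225


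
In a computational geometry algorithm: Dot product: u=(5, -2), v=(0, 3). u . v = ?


u . v = u_x*v_x + u_y*v_y = 5*0 + (-2)*3
= 0 + (-6) = -6

-6


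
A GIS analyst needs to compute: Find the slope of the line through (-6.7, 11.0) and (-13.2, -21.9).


slope = (y2-y1)/(x2-x1) = ((-21.9)-11)/((-13.2)-(-6.7)) = (-32.9)/(-6.5) = 5.0615

5.0615


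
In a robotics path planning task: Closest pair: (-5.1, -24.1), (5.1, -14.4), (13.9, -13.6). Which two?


d(P0,P1) = 14.0759, d(P0,P2) = 21.7083, d(P1,P2) = 8.8363
Closest: P1 and P2

Closest pair: (5.1, -14.4) and (13.9, -13.6), distance = 8.8363


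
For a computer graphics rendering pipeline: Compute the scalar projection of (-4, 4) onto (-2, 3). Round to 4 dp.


u.v = 20, |v| = sqrt(13) = 3.6056
Scalar projection = u.v / |v| = 20 / sqrt(13) = 5.547

5.547


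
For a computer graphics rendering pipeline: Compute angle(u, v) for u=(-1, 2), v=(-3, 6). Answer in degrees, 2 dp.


u.v = 15, |u| = sqrt(5) = 2.2361, |v| = sqrt(45) = 6.7082
cos(theta) = u.v/(|u||v|) = 15/sqrt(225) = 1
theta = acos(1) = 0 degrees

0 degrees


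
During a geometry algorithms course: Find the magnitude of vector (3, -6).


|u| = sqrt(3^2 + (-6)^2) = sqrt(45) = 6.7082

6.7082


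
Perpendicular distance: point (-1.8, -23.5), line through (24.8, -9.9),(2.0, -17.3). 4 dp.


|cross product| = 113.24
|line direction| = sqrt(574.6) = 23.9708
Distance = 113.24/sqrt(574.6) = 4.7241

4.7241


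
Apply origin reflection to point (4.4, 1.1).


Reflection over origin: (x,y) -> (-x,-y)
(4.4, 1.1) -> (-4.4, -1.1)

(-4.4, -1.1)


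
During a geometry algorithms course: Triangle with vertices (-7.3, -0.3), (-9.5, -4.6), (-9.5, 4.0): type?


Side lengths squared: AB^2=23.33, BC^2=73.96, CA^2=23.33
Sorted: [23.33, 23.33, 73.96]
By sides: Isosceles, By angles: Obtuse

Isosceles, Obtuse


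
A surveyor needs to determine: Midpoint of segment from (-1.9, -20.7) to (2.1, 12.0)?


M = (((-1.9)+2.1)/2, ((-20.7)+12)/2)
= (0.1, -4.35)

(0.1, -4.35)


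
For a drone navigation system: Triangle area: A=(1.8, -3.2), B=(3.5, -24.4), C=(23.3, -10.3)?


Area = |x_A(y_B-y_C) + x_B(y_C-y_A) + x_C(y_A-y_B)|/2
= |(-25.38) + (-24.85) + 493.96|/2
= 443.73/2 = 221.865

221.865


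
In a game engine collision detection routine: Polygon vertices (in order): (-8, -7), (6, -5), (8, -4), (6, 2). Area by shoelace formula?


Shoelace sum: ((-8)*(-5) - 6*(-7)) + (6*(-4) - 8*(-5)) + (8*2 - 6*(-4)) + (6*(-7) - (-8)*2)
= 112
Area = |112|/2 = 56

56


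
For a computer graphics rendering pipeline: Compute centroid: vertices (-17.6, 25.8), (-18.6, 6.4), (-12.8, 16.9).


Centroid = ((x_A+x_B+x_C)/3, (y_A+y_B+y_C)/3)
= (((-17.6)+(-18.6)+(-12.8))/3, (25.8+6.4+16.9)/3)
= (-16.3333, 16.3667)

(-16.3333, 16.3667)


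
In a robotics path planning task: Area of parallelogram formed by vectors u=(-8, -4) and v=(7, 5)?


|u x v| = |(-8)*5 - (-4)*7|
= |(-40) - (-28)| = 12

12


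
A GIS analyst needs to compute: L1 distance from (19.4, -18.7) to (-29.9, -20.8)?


|19.4-(-29.9)| + |(-18.7)-(-20.8)| = 49.3 + 2.1 = 51.4

51.4


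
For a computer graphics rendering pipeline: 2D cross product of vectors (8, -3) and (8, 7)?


u x v = u_x*v_y - u_y*v_x = 8*7 - (-3)*8
= 56 - (-24) = 80

80


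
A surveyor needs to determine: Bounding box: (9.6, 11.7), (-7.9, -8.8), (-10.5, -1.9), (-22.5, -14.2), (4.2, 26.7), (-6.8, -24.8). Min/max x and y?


x range: [-22.5, 9.6]
y range: [-24.8, 26.7]
Bounding box: (-22.5,-24.8) to (9.6,26.7)

(-22.5,-24.8) to (9.6,26.7)


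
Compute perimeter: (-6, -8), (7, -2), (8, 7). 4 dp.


Sides: (-6, -8)->(7, -2): sqrt(205) = 14.317821, (7, -2)->(8, 7): sqrt(82) = 9.055385, (8, 7)->(-6, -8): sqrt(421) = 20.518285
Sum = 43.891491
Perimeter = 43.8915

43.8915


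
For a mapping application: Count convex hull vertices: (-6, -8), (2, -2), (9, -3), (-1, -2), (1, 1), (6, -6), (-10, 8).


Convex hull vertices (CCW): (-10, 8), (-6, -8), (6, -6), (9, -3)
Count = 4

4


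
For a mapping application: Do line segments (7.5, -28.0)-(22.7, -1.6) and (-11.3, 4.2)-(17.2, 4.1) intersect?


Cross products: d1=-915.82, d2=-161.9, d3=985.76, d4=231.84
d1*d2 < 0 and d3*d4 < 0? no

No, they don't intersect


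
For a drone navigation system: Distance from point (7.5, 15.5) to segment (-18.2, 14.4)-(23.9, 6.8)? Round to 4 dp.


Project P onto AB: t = 0.5866 (clamped to [0,1])
Closest point on segment: (6.4966, 9.9417)
Distance: 5.6481

5.6481


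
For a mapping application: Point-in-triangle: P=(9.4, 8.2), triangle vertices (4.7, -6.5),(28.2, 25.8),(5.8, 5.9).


Cross products: AB x AP = 193.64, BC x BP = 20.12, CA x CP = 42.11
All same sign? yes

Yes, inside


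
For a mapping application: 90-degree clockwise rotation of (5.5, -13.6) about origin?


90° CW: (x,y) -> (y, -x)
(5.5,-13.6) -> (-13.6, -5.5)

(-13.6, -5.5)


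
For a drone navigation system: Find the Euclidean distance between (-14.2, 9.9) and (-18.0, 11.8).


dx=-3.8, dy=1.9
d^2 = (-3.8)^2 + 1.9^2 = 18.05
d = sqrt(18.05) = 4.2485

4.2485


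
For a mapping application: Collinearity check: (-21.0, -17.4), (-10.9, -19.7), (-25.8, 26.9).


Cross product: ((-10.9)-(-21))*(26.9-(-17.4)) - ((-19.7)-(-17.4))*((-25.8)-(-21))
= 436.39

No, not collinear


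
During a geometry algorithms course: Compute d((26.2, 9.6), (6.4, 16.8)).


dx=-19.8, dy=7.2
d^2 = (-19.8)^2 + 7.2^2 = 443.88
d = sqrt(443.88) = 21.0685

21.0685


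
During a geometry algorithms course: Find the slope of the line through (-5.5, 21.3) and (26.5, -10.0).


slope = (y2-y1)/(x2-x1) = ((-10)-21.3)/(26.5-(-5.5)) = (-31.3)/32 = -0.9781

-0.9781


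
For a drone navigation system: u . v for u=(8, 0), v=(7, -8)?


u . v = u_x*v_x + u_y*v_y = 8*7 + 0*(-8)
= 56 + 0 = 56

56


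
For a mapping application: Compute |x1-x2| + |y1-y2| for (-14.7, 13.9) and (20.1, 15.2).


|(-14.7)-20.1| + |13.9-15.2| = 34.8 + 1.3 = 36.1

36.1


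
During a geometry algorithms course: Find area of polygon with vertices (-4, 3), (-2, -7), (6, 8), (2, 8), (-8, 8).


Shoelace sum: ((-4)*(-7) - (-2)*3) + ((-2)*8 - 6*(-7)) + (6*8 - 2*8) + (2*8 - (-8)*8) + ((-8)*3 - (-4)*8)
= 180
Area = |180|/2 = 90

90


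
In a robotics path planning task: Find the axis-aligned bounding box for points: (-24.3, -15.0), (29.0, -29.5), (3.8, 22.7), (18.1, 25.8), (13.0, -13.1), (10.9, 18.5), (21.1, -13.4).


x range: [-24.3, 29]
y range: [-29.5, 25.8]
Bounding box: (-24.3,-29.5) to (29,25.8)

(-24.3,-29.5) to (29,25.8)


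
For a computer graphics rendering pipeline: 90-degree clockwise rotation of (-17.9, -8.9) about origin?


90° CW: (x,y) -> (y, -x)
(-17.9,-8.9) -> (-8.9, 17.9)

(-8.9, 17.9)


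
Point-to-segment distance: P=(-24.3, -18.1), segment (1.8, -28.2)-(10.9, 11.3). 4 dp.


Project P onto AB: t = 0.0983 (clamped to [0,1])
Closest point on segment: (2.6941, -24.3189)
Distance: 27.7012

27.7012


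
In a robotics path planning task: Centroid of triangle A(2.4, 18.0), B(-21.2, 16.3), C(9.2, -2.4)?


Centroid = ((x_A+x_B+x_C)/3, (y_A+y_B+y_C)/3)
= ((2.4+(-21.2)+9.2)/3, (18+16.3+(-2.4))/3)
= (-3.2, 10.6333)

(-3.2, 10.6333)


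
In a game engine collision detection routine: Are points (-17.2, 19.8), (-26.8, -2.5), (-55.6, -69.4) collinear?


Cross product: ((-26.8)-(-17.2))*((-69.4)-19.8) - ((-2.5)-19.8)*((-55.6)-(-17.2))
= 0

Yes, collinear


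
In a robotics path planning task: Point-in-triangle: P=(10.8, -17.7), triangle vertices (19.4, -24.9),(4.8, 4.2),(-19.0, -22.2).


Cross products: AB x AP = 145.14, BC x BP = 679.62, CA x CP = 253.26
All same sign? yes

Yes, inside


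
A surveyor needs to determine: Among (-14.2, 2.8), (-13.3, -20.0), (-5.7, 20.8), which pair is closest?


d(P0,P1) = 22.8178, d(P0,P2) = 19.906, d(P1,P2) = 41.5018
Closest: P0 and P2

Closest pair: (-14.2, 2.8) and (-5.7, 20.8), distance = 19.906


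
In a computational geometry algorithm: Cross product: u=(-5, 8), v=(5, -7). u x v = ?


u x v = u_x*v_y - u_y*v_x = (-5)*(-7) - 8*5
= 35 - 40 = -5

-5


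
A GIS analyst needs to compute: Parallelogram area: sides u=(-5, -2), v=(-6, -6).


|u x v| = |(-5)*(-6) - (-2)*(-6)|
= |30 - 12| = 18

18


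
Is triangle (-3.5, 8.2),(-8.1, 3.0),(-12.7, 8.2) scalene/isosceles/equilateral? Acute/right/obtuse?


Side lengths squared: AB^2=48.2, BC^2=48.2, CA^2=84.64
Sorted: [48.2, 48.2, 84.64]
By sides: Isosceles, By angles: Acute

Isosceles, Acute


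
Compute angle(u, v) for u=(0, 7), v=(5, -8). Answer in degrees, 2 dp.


u.v = -56, |u| = sqrt(49) = 7, |v| = sqrt(89) = 9.434
cos(theta) = u.v/(|u||v|) = -56/sqrt(4361) = -0.847998
theta = acos(-0.847998) = 147.99 degrees

147.99 degrees


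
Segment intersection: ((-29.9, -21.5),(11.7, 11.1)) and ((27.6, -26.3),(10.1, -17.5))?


Cross products: d1=422, d2=-514.58, d3=-2074.18, d4=-1137.6
d1*d2 < 0 and d3*d4 < 0? no

No, they don't intersect


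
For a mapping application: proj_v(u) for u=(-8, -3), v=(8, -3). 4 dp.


u.v = -55, |v| = sqrt(73) = 8.544
Scalar projection = u.v / |v| = -55 / sqrt(73) = -6.4373

-6.4373


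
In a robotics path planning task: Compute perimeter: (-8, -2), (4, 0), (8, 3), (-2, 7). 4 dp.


Sides: (-8, -2)->(4, 0): sqrt(148) = 12.165525, (4, 0)->(8, 3): sqrt(25) = 5, (8, 3)->(-2, 7): sqrt(116) = 10.77033, (-2, 7)->(-8, -2): sqrt(117) = 10.816654
Sum = 38.752509
Perimeter = 38.7525

38.7525


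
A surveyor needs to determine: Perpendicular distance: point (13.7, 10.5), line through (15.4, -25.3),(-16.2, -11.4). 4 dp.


|cross product| = 1107.65
|line direction| = sqrt(1191.77) = 34.522
Distance = 1107.65/sqrt(1191.77) = 32.0853

32.0853


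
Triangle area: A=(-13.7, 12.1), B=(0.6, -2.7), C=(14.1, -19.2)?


Area = |x_A(y_B-y_C) + x_B(y_C-y_A) + x_C(y_A-y_B)|/2
= |(-226.05) + (-18.78) + 208.68|/2
= 36.15/2 = 18.075

18.075


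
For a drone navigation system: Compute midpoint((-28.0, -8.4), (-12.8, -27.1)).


M = (((-28)+(-12.8))/2, ((-8.4)+(-27.1))/2)
= (-20.4, -17.75)

(-20.4, -17.75)


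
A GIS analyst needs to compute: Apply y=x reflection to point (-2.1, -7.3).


Reflection over y=x: (x,y) -> (y,x)
(-2.1, -7.3) -> (-7.3, -2.1)

(-7.3, -2.1)


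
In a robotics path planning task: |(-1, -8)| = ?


|u| = sqrt((-1)^2 + (-8)^2) = sqrt(65) = 8.0623

8.0623


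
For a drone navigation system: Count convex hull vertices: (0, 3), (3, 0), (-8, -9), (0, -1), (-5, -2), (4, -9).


Convex hull vertices (CCW): (-8, -9), (4, -9), (3, 0), (0, 3), (-5, -2)
Count = 5

5


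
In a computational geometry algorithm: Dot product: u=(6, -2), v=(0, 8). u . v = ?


u . v = u_x*v_x + u_y*v_y = 6*0 + (-2)*8
= 0 + (-16) = -16

-16


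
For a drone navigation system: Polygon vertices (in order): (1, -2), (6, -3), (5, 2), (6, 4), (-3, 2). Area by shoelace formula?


Shoelace sum: (1*(-3) - 6*(-2)) + (6*2 - 5*(-3)) + (5*4 - 6*2) + (6*2 - (-3)*4) + ((-3)*(-2) - 1*2)
= 72
Area = |72|/2 = 36

36


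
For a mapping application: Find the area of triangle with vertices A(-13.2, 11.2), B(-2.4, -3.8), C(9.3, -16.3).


Area = |x_A(y_B-y_C) + x_B(y_C-y_A) + x_C(y_A-y_B)|/2
= |(-165) + 66 + 139.5|/2
= 40.5/2 = 20.25

20.25


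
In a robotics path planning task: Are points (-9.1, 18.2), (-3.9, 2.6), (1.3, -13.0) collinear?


Cross product: ((-3.9)-(-9.1))*((-13)-18.2) - (2.6-18.2)*(1.3-(-9.1))
= 0

Yes, collinear


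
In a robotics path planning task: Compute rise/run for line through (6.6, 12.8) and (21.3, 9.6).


slope = (y2-y1)/(x2-x1) = (9.6-12.8)/(21.3-6.6) = (-3.2)/14.7 = -0.2177

-0.2177


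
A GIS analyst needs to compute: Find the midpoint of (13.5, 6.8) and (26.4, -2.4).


M = ((13.5+26.4)/2, (6.8+(-2.4))/2)
= (19.95, 2.2)

(19.95, 2.2)


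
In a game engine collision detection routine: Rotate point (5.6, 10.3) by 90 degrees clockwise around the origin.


90° CW: (x,y) -> (y, -x)
(5.6,10.3) -> (10.3, -5.6)

(10.3, -5.6)


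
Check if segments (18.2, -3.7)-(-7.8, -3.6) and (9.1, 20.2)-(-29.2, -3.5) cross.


Cross products: d1=1131.04, d2=511.01, d3=-620.49, d4=-0.46
d1*d2 < 0 and d3*d4 < 0? no

No, they don't intersect


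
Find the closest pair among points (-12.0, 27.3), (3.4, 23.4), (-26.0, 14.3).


d(P0,P1) = 15.8862, d(P0,P2) = 19.105, d(P1,P2) = 30.7761
Closest: P0 and P1

Closest pair: (-12.0, 27.3) and (3.4, 23.4), distance = 15.8862


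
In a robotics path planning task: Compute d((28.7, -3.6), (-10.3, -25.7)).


dx=-39, dy=-22.1
d^2 = (-39)^2 + (-22.1)^2 = 2009.41
d = sqrt(2009.41) = 44.8264

44.8264


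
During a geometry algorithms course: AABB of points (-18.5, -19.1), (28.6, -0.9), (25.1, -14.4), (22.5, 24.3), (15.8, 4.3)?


x range: [-18.5, 28.6]
y range: [-19.1, 24.3]
Bounding box: (-18.5,-19.1) to (28.6,24.3)

(-18.5,-19.1) to (28.6,24.3)


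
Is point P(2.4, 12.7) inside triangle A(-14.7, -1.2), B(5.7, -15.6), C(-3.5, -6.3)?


Cross products: AB x AP = 529.8, BC x BP = -229.67, CA x CP = -242.89
All same sign? no

No, outside


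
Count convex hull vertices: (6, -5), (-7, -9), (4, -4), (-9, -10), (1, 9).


Convex hull vertices (CCW): (-9, -10), (6, -5), (1, 9)
Count = 3

3


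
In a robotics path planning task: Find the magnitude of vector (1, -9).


|u| = sqrt(1^2 + (-9)^2) = sqrt(82) = 9.0554

9.0554


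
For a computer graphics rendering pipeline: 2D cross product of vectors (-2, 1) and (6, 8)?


u x v = u_x*v_y - u_y*v_x = (-2)*8 - 1*6
= (-16) - 6 = -22

-22


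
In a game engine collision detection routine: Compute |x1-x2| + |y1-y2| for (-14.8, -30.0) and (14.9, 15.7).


|(-14.8)-14.9| + |(-30)-15.7| = 29.7 + 45.7 = 75.4

75.4


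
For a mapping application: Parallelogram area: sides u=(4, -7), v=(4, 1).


|u x v| = |4*1 - (-7)*4|
= |4 - (-28)| = 32

32


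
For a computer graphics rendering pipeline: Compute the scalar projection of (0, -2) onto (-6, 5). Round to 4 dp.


u.v = -10, |v| = sqrt(61) = 7.8102
Scalar projection = u.v / |v| = -10 / sqrt(61) = -1.2804

-1.2804


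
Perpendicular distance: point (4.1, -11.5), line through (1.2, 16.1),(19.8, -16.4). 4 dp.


|cross product| = 419.11
|line direction| = sqrt(1402.21) = 37.4461
Distance = 419.11/sqrt(1402.21) = 11.1924

11.1924


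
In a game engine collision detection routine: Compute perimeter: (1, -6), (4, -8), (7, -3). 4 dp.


Sides: (1, -6)->(4, -8): sqrt(13) = 3.605551, (4, -8)->(7, -3): sqrt(34) = 5.830952, (7, -3)->(1, -6): sqrt(45) = 6.708204
Sum = 16.144707
Perimeter = 16.1447

16.1447


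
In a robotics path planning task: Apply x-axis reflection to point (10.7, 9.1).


Reflection over x-axis: (x,y) -> (x,-y)
(10.7, 9.1) -> (10.7, -9.1)

(10.7, -9.1)


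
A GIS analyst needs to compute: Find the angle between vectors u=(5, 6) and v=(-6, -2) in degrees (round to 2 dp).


u.v = -42, |u| = sqrt(61) = 7.8102, |v| = sqrt(40) = 6.3246
cos(theta) = u.v/(|u||v|) = -42/sqrt(2440) = -0.850265
theta = acos(-0.850265) = 148.24 degrees

148.24 degrees


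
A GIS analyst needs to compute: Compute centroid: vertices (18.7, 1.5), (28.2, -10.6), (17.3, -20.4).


Centroid = ((x_A+x_B+x_C)/3, (y_A+y_B+y_C)/3)
= ((18.7+28.2+17.3)/3, (1.5+(-10.6)+(-20.4))/3)
= (21.4, -9.8333)

(21.4, -9.8333)


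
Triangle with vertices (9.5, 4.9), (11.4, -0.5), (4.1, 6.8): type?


Side lengths squared: AB^2=32.77, BC^2=106.58, CA^2=32.77
Sorted: [32.77, 32.77, 106.58]
By sides: Isosceles, By angles: Obtuse

Isosceles, Obtuse


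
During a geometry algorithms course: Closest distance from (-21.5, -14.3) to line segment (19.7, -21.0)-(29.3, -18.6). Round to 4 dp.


Project P onto AB: t = 0 (clamped to [0,1])
Closest point on segment: (19.7, -21)
Distance: 41.7412

41.7412


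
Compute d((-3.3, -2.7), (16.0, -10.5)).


dx=19.3, dy=-7.8
d^2 = 19.3^2 + (-7.8)^2 = 433.33
d = sqrt(433.33) = 20.8166

20.8166


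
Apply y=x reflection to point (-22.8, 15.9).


Reflection over y=x: (x,y) -> (y,x)
(-22.8, 15.9) -> (15.9, -22.8)

(15.9, -22.8)


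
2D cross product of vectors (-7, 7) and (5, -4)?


u x v = u_x*v_y - u_y*v_x = (-7)*(-4) - 7*5
= 28 - 35 = -7

-7


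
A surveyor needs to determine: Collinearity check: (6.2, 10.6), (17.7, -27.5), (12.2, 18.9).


Cross product: (17.7-6.2)*(18.9-10.6) - ((-27.5)-10.6)*(12.2-6.2)
= 324.05

No, not collinear


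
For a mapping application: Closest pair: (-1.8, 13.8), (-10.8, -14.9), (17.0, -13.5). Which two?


d(P0,P1) = 30.0781, d(P0,P2) = 33.1471, d(P1,P2) = 27.8352
Closest: P1 and P2

Closest pair: (-10.8, -14.9) and (17.0, -13.5), distance = 27.8352


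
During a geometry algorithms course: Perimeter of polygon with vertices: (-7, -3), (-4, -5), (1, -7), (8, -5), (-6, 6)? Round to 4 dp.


Sides: (-7, -3)->(-4, -5): sqrt(13) = 3.605551, (-4, -5)->(1, -7): sqrt(29) = 5.385165, (1, -7)->(8, -5): sqrt(53) = 7.28011, (8, -5)->(-6, 6): sqrt(317) = 17.804494, (-6, 6)->(-7, -3): sqrt(82) = 9.055385
Sum = 43.130705
Perimeter = 43.1307

43.1307


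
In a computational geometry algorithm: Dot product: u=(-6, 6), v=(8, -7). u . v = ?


u . v = u_x*v_x + u_y*v_y = (-6)*8 + 6*(-7)
= (-48) + (-42) = -90

-90


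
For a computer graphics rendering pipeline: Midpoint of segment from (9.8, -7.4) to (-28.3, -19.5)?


M = ((9.8+(-28.3))/2, ((-7.4)+(-19.5))/2)
= (-9.25, -13.45)

(-9.25, -13.45)


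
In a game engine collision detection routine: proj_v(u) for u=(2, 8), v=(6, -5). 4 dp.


u.v = -28, |v| = sqrt(61) = 7.8102
Scalar projection = u.v / |v| = -28 / sqrt(61) = -3.585

-3.585


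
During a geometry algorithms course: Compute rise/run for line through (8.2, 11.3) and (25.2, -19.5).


slope = (y2-y1)/(x2-x1) = ((-19.5)-11.3)/(25.2-8.2) = (-30.8)/17 = -1.8118

-1.8118


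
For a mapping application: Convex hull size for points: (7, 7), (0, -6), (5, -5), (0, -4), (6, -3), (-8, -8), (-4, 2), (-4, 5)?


Convex hull vertices (CCW): (-8, -8), (5, -5), (6, -3), (7, 7), (-4, 5)
Count = 5

5


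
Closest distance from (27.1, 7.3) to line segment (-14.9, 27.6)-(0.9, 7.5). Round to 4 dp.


Project P onto AB: t = 1 (clamped to [0,1])
Closest point on segment: (0.9, 7.5)
Distance: 26.2008

26.2008


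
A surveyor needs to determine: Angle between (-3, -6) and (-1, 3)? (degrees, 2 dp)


u.v = -15, |u| = sqrt(45) = 6.7082, |v| = sqrt(10) = 3.1623
cos(theta) = u.v/(|u||v|) = -15/sqrt(450) = -0.707107
theta = acos(-0.707107) = 135 degrees

135 degrees


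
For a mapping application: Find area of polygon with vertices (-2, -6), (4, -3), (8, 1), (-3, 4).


Shoelace sum: ((-2)*(-3) - 4*(-6)) + (4*1 - 8*(-3)) + (8*4 - (-3)*1) + ((-3)*(-6) - (-2)*4)
= 119
Area = |119|/2 = 59.5

59.5


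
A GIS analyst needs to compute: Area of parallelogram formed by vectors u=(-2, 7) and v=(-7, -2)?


|u x v| = |(-2)*(-2) - 7*(-7)|
= |4 - (-49)| = 53

53


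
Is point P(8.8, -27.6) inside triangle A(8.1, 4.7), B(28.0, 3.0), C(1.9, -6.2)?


Cross products: AB x AP = -641.58, BC x BP = 622.02, CA x CP = -207.89
All same sign? no

No, outside


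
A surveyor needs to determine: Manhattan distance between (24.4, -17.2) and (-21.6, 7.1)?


|24.4-(-21.6)| + |(-17.2)-7.1| = 46 + 24.3 = 70.3

70.3


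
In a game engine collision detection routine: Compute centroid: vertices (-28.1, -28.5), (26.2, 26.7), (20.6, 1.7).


Centroid = ((x_A+x_B+x_C)/3, (y_A+y_B+y_C)/3)
= (((-28.1)+26.2+20.6)/3, ((-28.5)+26.7+1.7)/3)
= (6.2333, -0.0333)

(6.2333, -0.0333)


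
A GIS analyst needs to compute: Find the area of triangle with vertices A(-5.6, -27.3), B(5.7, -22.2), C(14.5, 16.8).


Area = |x_A(y_B-y_C) + x_B(y_C-y_A) + x_C(y_A-y_B)|/2
= |218.4 + 251.37 + (-73.95)|/2
= 395.82/2 = 197.91

197.91


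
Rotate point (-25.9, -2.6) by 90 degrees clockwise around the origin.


90° CW: (x,y) -> (y, -x)
(-25.9,-2.6) -> (-2.6, 25.9)

(-2.6, 25.9)


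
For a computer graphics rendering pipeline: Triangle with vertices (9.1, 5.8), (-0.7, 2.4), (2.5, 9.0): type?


Side lengths squared: AB^2=107.6, BC^2=53.8, CA^2=53.8
Sorted: [53.8, 53.8, 107.6]
By sides: Isosceles, By angles: Right

Isosceles, Right


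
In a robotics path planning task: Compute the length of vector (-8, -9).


|u| = sqrt((-8)^2 + (-9)^2) = sqrt(145) = 12.0416

12.0416


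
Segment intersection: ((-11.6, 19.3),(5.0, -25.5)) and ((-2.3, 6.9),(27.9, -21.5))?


Cross products: d1=110.36, d2=-771.16, d3=210.8, d4=1092.32
d1*d2 < 0 and d3*d4 < 0? no

No, they don't intersect


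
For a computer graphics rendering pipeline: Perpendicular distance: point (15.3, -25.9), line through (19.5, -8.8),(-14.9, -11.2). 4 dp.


|cross product| = 578.16
|line direction| = sqrt(1189.12) = 34.4836
Distance = 578.16/sqrt(1189.12) = 16.7662

16.7662


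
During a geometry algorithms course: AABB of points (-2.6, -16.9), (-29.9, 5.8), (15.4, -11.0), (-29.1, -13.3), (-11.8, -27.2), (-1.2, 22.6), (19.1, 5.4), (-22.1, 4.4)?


x range: [-29.9, 19.1]
y range: [-27.2, 22.6]
Bounding box: (-29.9,-27.2) to (19.1,22.6)

(-29.9,-27.2) to (19.1,22.6)


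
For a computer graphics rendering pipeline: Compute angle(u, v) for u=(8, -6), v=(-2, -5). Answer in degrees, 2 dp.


u.v = 14, |u| = sqrt(100) = 10, |v| = sqrt(29) = 5.3852
cos(theta) = u.v/(|u||v|) = 14/sqrt(2900) = 0.259973
theta = acos(0.259973) = 74.93 degrees

74.93 degrees


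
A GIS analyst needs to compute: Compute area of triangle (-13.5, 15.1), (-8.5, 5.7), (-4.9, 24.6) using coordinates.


Area = |x_A(y_B-y_C) + x_B(y_C-y_A) + x_C(y_A-y_B)|/2
= |255.15 + (-80.75) + (-46.06)|/2
= 128.34/2 = 64.17

64.17


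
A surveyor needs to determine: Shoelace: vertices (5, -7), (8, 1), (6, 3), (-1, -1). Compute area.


Shoelace sum: (5*1 - 8*(-7)) + (8*3 - 6*1) + (6*(-1) - (-1)*3) + ((-1)*(-7) - 5*(-1))
= 88
Area = |88|/2 = 44

44


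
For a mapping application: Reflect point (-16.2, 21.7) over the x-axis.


Reflection over x-axis: (x,y) -> (x,-y)
(-16.2, 21.7) -> (-16.2, -21.7)

(-16.2, -21.7)


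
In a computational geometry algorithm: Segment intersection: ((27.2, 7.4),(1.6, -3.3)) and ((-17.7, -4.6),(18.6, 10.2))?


Cross products: d1=-228.92, d2=-238.45, d3=-173.23, d4=-163.7
d1*d2 < 0 and d3*d4 < 0? no

No, they don't intersect


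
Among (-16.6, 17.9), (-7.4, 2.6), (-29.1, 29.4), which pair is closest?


d(P0,P1) = 17.853, d(P0,P2) = 16.9853, d(P1,P2) = 34.4838
Closest: P0 and P2

Closest pair: (-16.6, 17.9) and (-29.1, 29.4), distance = 16.9853


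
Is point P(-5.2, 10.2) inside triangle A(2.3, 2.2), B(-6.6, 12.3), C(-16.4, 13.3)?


Cross products: AB x AP = 4.55, BC x BP = 19.18, CA x CP = 66.35
All same sign? yes

Yes, inside


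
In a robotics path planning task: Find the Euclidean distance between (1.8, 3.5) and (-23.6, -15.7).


dx=-25.4, dy=-19.2
d^2 = (-25.4)^2 + (-19.2)^2 = 1013.8
d = sqrt(1013.8) = 31.8402

31.8402


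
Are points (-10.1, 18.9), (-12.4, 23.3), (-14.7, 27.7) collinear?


Cross product: ((-12.4)-(-10.1))*(27.7-18.9) - (23.3-18.9)*((-14.7)-(-10.1))
= 0

Yes, collinear


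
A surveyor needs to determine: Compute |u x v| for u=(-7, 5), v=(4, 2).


|u x v| = |(-7)*2 - 5*4|
= |(-14) - 20| = 34

34


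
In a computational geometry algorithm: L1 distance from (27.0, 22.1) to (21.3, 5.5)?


|27-21.3| + |22.1-5.5| = 5.7 + 16.6 = 22.3

22.3


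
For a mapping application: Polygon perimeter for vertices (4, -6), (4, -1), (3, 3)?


Sides: (4, -6)->(4, -1): sqrt(25) = 5, (4, -1)->(3, 3): sqrt(17) = 4.123106, (3, 3)->(4, -6): sqrt(82) = 9.055385
Sum = 18.178491
Perimeter = 18.1785

18.1785


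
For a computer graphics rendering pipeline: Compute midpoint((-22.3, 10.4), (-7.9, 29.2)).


M = (((-22.3)+(-7.9))/2, (10.4+29.2)/2)
= (-15.1, 19.8)

(-15.1, 19.8)


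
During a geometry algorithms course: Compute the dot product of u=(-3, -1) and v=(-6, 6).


u . v = u_x*v_x + u_y*v_y = (-3)*(-6) + (-1)*6
= 18 + (-6) = 12

12


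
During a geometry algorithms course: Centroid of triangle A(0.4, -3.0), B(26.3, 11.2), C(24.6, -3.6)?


Centroid = ((x_A+x_B+x_C)/3, (y_A+y_B+y_C)/3)
= ((0.4+26.3+24.6)/3, ((-3)+11.2+(-3.6))/3)
= (17.1, 1.5333)

(17.1, 1.5333)


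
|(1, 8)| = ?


|u| = sqrt(1^2 + 8^2) = sqrt(65) = 8.0623

8.0623


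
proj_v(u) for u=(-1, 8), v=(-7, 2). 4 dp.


u.v = 23, |v| = sqrt(53) = 7.2801
Scalar projection = u.v / |v| = 23 / sqrt(53) = 3.1593

3.1593


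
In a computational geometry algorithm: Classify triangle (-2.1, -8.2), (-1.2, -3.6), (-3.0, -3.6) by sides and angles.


Side lengths squared: AB^2=21.97, BC^2=3.24, CA^2=21.97
Sorted: [3.24, 21.97, 21.97]
By sides: Isosceles, By angles: Acute

Isosceles, Acute


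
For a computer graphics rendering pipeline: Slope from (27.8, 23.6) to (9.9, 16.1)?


slope = (y2-y1)/(x2-x1) = (16.1-23.6)/(9.9-27.8) = (-7.5)/(-17.9) = 0.419

0.419


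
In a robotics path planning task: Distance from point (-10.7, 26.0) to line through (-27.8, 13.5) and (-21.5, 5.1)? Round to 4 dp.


|cross product| = 222.39
|line direction| = sqrt(110.25) = 10.5
Distance = 222.39/sqrt(110.25) = 21.18

21.18


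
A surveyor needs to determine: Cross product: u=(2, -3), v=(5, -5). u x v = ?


u x v = u_x*v_y - u_y*v_x = 2*(-5) - (-3)*5
= (-10) - (-15) = 5

5


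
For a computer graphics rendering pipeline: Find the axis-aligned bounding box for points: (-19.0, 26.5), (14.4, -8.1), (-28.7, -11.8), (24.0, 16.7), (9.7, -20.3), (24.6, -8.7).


x range: [-28.7, 24.6]
y range: [-20.3, 26.5]
Bounding box: (-28.7,-20.3) to (24.6,26.5)

(-28.7,-20.3) to (24.6,26.5)


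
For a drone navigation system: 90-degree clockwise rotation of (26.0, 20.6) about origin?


90° CW: (x,y) -> (y, -x)
(26,20.6) -> (20.6, -26)

(20.6, -26)


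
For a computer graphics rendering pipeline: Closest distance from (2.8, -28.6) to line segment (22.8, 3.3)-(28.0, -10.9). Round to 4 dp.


Project P onto AB: t = 1 (clamped to [0,1])
Closest point on segment: (28, -10.9)
Distance: 30.795

30.795


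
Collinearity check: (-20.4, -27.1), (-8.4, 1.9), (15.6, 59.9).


Cross product: ((-8.4)-(-20.4))*(59.9-(-27.1)) - (1.9-(-27.1))*(15.6-(-20.4))
= 0

Yes, collinear


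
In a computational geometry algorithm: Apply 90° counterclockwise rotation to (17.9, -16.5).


90° CCW: (x,y) -> (-y, x)
(17.9,-16.5) -> (16.5, 17.9)

(16.5, 17.9)


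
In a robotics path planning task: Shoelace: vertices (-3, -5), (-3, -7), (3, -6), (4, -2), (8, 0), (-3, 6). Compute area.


Shoelace sum: ((-3)*(-7) - (-3)*(-5)) + ((-3)*(-6) - 3*(-7)) + (3*(-2) - 4*(-6)) + (4*0 - 8*(-2)) + (8*6 - (-3)*0) + ((-3)*(-5) - (-3)*6)
= 160
Area = |160|/2 = 80

80


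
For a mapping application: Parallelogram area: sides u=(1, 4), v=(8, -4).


|u x v| = |1*(-4) - 4*8|
= |(-4) - 32| = 36

36


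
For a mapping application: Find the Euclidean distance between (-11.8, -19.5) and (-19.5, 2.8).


dx=-7.7, dy=22.3
d^2 = (-7.7)^2 + 22.3^2 = 556.58
d = sqrt(556.58) = 23.5919

23.5919


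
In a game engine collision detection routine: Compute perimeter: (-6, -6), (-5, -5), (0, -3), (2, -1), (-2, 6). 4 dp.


Sides: (-6, -6)->(-5, -5): sqrt(2) = 1.414214, (-5, -5)->(0, -3): sqrt(29) = 5.385165, (0, -3)->(2, -1): sqrt(8) = 2.828427, (2, -1)->(-2, 6): sqrt(65) = 8.062258, (-2, 6)->(-6, -6): sqrt(160) = 12.649111
Sum = 30.339175
Perimeter = 30.3392

30.3392


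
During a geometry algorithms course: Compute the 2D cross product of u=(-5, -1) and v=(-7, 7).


u x v = u_x*v_y - u_y*v_x = (-5)*7 - (-1)*(-7)
= (-35) - 7 = -42

-42


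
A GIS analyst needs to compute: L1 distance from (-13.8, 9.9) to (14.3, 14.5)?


|(-13.8)-14.3| + |9.9-14.5| = 28.1 + 4.6 = 32.7

32.7


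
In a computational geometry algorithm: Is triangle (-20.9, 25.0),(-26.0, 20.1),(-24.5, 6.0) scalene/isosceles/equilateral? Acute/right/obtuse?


Side lengths squared: AB^2=50.02, BC^2=201.06, CA^2=373.96
Sorted: [50.02, 201.06, 373.96]
By sides: Scalene, By angles: Obtuse

Scalene, Obtuse


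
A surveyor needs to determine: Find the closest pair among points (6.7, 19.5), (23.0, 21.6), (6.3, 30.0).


d(P0,P1) = 16.4347, d(P0,P2) = 10.5076, d(P1,P2) = 18.6936
Closest: P0 and P2

Closest pair: (6.7, 19.5) and (6.3, 30.0), distance = 10.5076


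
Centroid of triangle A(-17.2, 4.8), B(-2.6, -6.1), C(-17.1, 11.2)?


Centroid = ((x_A+x_B+x_C)/3, (y_A+y_B+y_C)/3)
= (((-17.2)+(-2.6)+(-17.1))/3, (4.8+(-6.1)+11.2)/3)
= (-12.3, 3.3)

(-12.3, 3.3)


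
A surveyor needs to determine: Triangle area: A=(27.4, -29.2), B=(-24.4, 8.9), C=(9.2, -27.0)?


Area = |x_A(y_B-y_C) + x_B(y_C-y_A) + x_C(y_A-y_B)|/2
= |983.66 + (-53.68) + (-350.52)|/2
= 579.46/2 = 289.73

289.73


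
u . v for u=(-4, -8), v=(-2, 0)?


u . v = u_x*v_x + u_y*v_y = (-4)*(-2) + (-8)*0
= 8 + 0 = 8

8


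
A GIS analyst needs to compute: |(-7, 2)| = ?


|u| = sqrt((-7)^2 + 2^2) = sqrt(53) = 7.2801

7.2801


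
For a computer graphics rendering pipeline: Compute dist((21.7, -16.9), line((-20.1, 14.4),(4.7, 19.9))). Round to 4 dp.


|cross product| = 1006.14
|line direction| = sqrt(645.29) = 25.4026
Distance = 1006.14/sqrt(645.29) = 39.6078

39.6078


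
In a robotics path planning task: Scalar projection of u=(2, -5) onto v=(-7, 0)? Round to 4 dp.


u.v = -14, |v| = sqrt(49) = 7
Scalar projection = u.v / |v| = -14 / sqrt(49) = -2

-2


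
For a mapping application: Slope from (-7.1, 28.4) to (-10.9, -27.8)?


slope = (y2-y1)/(x2-x1) = ((-27.8)-28.4)/((-10.9)-(-7.1)) = (-56.2)/(-3.8) = 14.7895

14.7895


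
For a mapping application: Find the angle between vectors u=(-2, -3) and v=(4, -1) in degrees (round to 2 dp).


u.v = -5, |u| = sqrt(13) = 3.6056, |v| = sqrt(17) = 4.1231
cos(theta) = u.v/(|u||v|) = -5/sqrt(221) = -0.336336
theta = acos(-0.336336) = 109.65 degrees

109.65 degrees


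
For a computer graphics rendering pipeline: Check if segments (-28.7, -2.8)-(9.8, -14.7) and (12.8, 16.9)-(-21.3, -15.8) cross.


Cross products: d1=-685.28, d2=979.46, d3=1252.3, d4=-412.44
d1*d2 < 0 and d3*d4 < 0? yes

Yes, they intersect


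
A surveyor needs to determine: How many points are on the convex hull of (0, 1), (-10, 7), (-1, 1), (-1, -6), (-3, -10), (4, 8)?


Convex hull vertices (CCW): (-10, 7), (-3, -10), (-1, -6), (4, 8)
Count = 4

4


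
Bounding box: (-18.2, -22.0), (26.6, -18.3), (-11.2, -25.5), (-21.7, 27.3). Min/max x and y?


x range: [-21.7, 26.6]
y range: [-25.5, 27.3]
Bounding box: (-21.7,-25.5) to (26.6,27.3)

(-21.7,-25.5) to (26.6,27.3)


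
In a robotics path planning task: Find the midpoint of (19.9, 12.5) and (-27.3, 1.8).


M = ((19.9+(-27.3))/2, (12.5+1.8)/2)
= (-3.7, 7.15)

(-3.7, 7.15)


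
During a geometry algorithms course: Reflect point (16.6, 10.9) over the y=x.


Reflection over y=x: (x,y) -> (y,x)
(16.6, 10.9) -> (10.9, 16.6)

(10.9, 16.6)


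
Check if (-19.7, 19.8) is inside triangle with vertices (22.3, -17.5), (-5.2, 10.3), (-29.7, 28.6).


Cross products: AB x AP = 141.85, BC x BP = 32.6, CA x CP = 3.4
All same sign? yes

Yes, inside


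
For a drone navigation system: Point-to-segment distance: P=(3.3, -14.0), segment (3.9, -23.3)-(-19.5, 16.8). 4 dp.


Project P onto AB: t = 0.1795 (clamped to [0,1])
Closest point on segment: (-0.3008, -16.1012)
Distance: 4.169

4.169


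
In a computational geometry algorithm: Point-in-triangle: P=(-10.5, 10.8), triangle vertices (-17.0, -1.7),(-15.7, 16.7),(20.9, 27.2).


Cross products: AB x AP = -103.35, BC x BP = -270.54, CA x CP = -285.9
All same sign? yes

Yes, inside


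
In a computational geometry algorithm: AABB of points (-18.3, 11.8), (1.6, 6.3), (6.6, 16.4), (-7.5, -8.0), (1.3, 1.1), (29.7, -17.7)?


x range: [-18.3, 29.7]
y range: [-17.7, 16.4]
Bounding box: (-18.3,-17.7) to (29.7,16.4)

(-18.3,-17.7) to (29.7,16.4)


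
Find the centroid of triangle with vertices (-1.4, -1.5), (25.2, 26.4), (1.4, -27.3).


Centroid = ((x_A+x_B+x_C)/3, (y_A+y_B+y_C)/3)
= (((-1.4)+25.2+1.4)/3, ((-1.5)+26.4+(-27.3))/3)
= (8.4, -0.8)

(8.4, -0.8)


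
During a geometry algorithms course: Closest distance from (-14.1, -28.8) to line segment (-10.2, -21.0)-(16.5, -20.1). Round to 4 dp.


Project P onto AB: t = 0 (clamped to [0,1])
Closest point on segment: (-10.2, -21)
Distance: 8.7207

8.7207


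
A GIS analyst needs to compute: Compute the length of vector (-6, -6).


|u| = sqrt((-6)^2 + (-6)^2) = sqrt(72) = 8.4853

8.4853


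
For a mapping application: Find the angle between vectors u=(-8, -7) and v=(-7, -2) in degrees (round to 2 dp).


u.v = 70, |u| = sqrt(113) = 10.6301, |v| = sqrt(53) = 7.2801
cos(theta) = u.v/(|u||v|) = 70/sqrt(5989) = 0.904526
theta = acos(0.904526) = 25.24 degrees

25.24 degrees


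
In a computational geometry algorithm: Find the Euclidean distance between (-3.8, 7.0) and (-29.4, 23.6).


dx=-25.6, dy=16.6
d^2 = (-25.6)^2 + 16.6^2 = 930.92
d = sqrt(930.92) = 30.511

30.511


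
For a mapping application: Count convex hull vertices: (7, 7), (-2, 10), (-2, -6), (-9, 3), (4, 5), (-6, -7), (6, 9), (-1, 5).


Convex hull vertices (CCW): (-9, 3), (-6, -7), (-2, -6), (7, 7), (6, 9), (-2, 10)
Count = 6

6


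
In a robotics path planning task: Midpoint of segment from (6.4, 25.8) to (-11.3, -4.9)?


M = ((6.4+(-11.3))/2, (25.8+(-4.9))/2)
= (-2.45, 10.45)

(-2.45, 10.45)


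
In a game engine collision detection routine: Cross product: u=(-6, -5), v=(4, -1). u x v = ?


u x v = u_x*v_y - u_y*v_x = (-6)*(-1) - (-5)*4
= 6 - (-20) = 26

26


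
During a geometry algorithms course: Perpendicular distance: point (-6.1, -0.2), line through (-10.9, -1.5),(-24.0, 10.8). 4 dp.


|cross product| = 76.07
|line direction| = sqrt(322.9) = 17.9694
Distance = 76.07/sqrt(322.9) = 4.2333

4.2333


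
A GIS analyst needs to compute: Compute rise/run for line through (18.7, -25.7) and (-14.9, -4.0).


slope = (y2-y1)/(x2-x1) = ((-4)-(-25.7))/((-14.9)-18.7) = 21.7/(-33.6) = -0.6458

-0.6458


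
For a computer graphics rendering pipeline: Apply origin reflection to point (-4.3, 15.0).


Reflection over origin: (x,y) -> (-x,-y)
(-4.3, 15) -> (4.3, -15)

(4.3, -15)


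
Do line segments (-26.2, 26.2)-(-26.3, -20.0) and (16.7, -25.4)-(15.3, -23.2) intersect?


Cross products: d1=22.14, d2=87.04, d3=1987.14, d4=1922.24
d1*d2 < 0 and d3*d4 < 0? no

No, they don't intersect


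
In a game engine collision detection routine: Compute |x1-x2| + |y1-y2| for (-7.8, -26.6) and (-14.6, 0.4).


|(-7.8)-(-14.6)| + |(-26.6)-0.4| = 6.8 + 27 = 33.8

33.8


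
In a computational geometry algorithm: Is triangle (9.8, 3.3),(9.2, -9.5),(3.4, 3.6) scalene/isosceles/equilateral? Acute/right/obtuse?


Side lengths squared: AB^2=164.2, BC^2=205.25, CA^2=41.05
Sorted: [41.05, 164.2, 205.25]
By sides: Scalene, By angles: Right

Scalene, Right


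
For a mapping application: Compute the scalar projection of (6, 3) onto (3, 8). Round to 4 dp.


u.v = 42, |v| = sqrt(73) = 8.544
Scalar projection = u.v / |v| = 42 / sqrt(73) = 4.9157

4.9157


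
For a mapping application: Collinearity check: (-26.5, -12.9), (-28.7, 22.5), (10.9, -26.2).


Cross product: ((-28.7)-(-26.5))*((-26.2)-(-12.9)) - (22.5-(-12.9))*(10.9-(-26.5))
= -1294.7

No, not collinear


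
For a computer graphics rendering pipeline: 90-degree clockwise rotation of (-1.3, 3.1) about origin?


90° CW: (x,y) -> (y, -x)
(-1.3,3.1) -> (3.1, 1.3)

(3.1, 1.3)


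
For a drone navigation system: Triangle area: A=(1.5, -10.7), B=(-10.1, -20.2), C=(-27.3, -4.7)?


Area = |x_A(y_B-y_C) + x_B(y_C-y_A) + x_C(y_A-y_B)|/2
= |(-23.25) + (-60.6) + (-259.35)|/2
= 343.2/2 = 171.6

171.6


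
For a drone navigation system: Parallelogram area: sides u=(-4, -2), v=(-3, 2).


|u x v| = |(-4)*2 - (-2)*(-3)|
= |(-8) - 6| = 14

14


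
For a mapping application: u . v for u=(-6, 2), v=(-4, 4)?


u . v = u_x*v_x + u_y*v_y = (-6)*(-4) + 2*4
= 24 + 8 = 32

32


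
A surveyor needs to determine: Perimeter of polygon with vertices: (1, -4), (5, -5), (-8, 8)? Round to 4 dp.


Sides: (1, -4)->(5, -5): sqrt(17) = 4.123106, (5, -5)->(-8, 8): sqrt(338) = 18.384776, (-8, 8)->(1, -4): sqrt(225) = 15
Sum = 37.507882
Perimeter = 37.5079

37.5079


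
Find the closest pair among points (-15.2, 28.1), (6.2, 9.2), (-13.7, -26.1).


d(P0,P1) = 28.5512, d(P0,P2) = 54.2208, d(P1,P2) = 40.5228
Closest: P0 and P1

Closest pair: (-15.2, 28.1) and (6.2, 9.2), distance = 28.5512


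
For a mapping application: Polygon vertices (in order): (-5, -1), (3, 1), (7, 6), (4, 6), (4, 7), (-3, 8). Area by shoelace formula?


Shoelace sum: ((-5)*1 - 3*(-1)) + (3*6 - 7*1) + (7*6 - 4*6) + (4*7 - 4*6) + (4*8 - (-3)*7) + ((-3)*(-1) - (-5)*8)
= 127
Area = |127|/2 = 63.5

63.5


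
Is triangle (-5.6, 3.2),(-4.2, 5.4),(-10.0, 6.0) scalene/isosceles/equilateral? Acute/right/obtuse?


Side lengths squared: AB^2=6.8, BC^2=34, CA^2=27.2
Sorted: [6.8, 27.2, 34]
By sides: Scalene, By angles: Right

Scalene, Right
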